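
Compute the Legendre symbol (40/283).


p = 283 is prime, so compute (40/283) with the reciprocity algorithm (Jacobi-symbol steps: pull out 2s via (2/n), flip via reciprocity, reduce):
  pull out 2: (2/283) = -1  (since 283 mod 8 = 3)
  pull out 2: (2/283) = -1  (since 283 mod 8 = 3)
  pull out 2: (2/283) = -1  (since 283 mod 8 = 3)
  reciprocity: (5/283) -> +(283/5)
  reduce: (3/5)
  reciprocity: (3/5) -> +(5/3)
  reduce: (2/3)
  pull out 2: (2/3) = -1  (since 3 mod 8 = 3)
  (1/3) = 1
Product of signs = 1
(40/283) = 1

1


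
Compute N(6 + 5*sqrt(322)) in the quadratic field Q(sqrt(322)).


N(a + b*sqrt(d)) = a^2 - d*b^2
= (6)^2 - (322)*(5)^2
= 36 - 8050
= -8014

-8014


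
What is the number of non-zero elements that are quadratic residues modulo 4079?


For prime p, the number of non-zero quadratic residues is (p-1)/2.
= (4079-1)/2
= 2039

2039


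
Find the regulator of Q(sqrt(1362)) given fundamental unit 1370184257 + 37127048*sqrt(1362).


epsilon = 1370184257 + 37127048*sqrt(1362)
= 2.7404e+09
R = ln(2.7404e+09)
= 21.7314

21.7314


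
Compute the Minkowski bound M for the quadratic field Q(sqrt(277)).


d = 277, d mod 4 = 1, so disc(K) = d = 277; |disc(K)| = 277
Real quadratic field, so n = 2, s = r2 = 0, r1 = 2
M = (n!/n^n) * (4/pi)^s * sqrt(|disc(K)|) = (2!/2^2) * (4/pi)^0 * sqrt(277)
= 0.5 * 1.000000 * 16.643317
= 8.3217

8.3217


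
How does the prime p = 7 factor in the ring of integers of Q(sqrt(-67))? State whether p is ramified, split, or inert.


K = Q(sqrt(-67)). Since d mod 4 = 1, disc(K) = -67.
Check p | disc: -67 mod 7 = 3.
p does not divide disc. Compute Legendre symbol (d/p):
3^((7-1)/2) mod 7 = -1
(d/p) = -1, so p is inert: (p) stays prime with e=1, f=2, g=1.
Therefore p is inert.

inert


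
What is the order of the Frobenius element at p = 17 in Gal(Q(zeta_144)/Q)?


The Frobenius at p in Gal(Q(zeta_n)/Q) = (Z/nZ)* is the class of p, so its order is ord_144(17), the smallest k >= 1 with 17^k = 1 mod 144.
n = 144 = 2^4 * 3^2, phi(144) = 48; the order divides phi(n).
Divisors of 48: 1, 2, 3, 4, 6, 8, 12, 16, 24, 48
Repeated squaring mod 144: 17^1 = 17, 17^2 = 1, 17^4 = 1, 17^8 = 1, 17^16 = 1, 17^32 = 1
Test divisors in increasing order:
  k=1: 17^1 = 17 mod 144
  k=2: 17^2 = 1 mod 144  <- first divisor giving 1
Order = 2

2


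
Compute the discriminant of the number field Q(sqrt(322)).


For K = Q(sqrt(d)) with d squarefree: disc(K) = d if d = 1 mod 4, and disc(K) = 4d if d = 2 or 3 mod 4.
Here d = 322, and d mod 4 = 2.
d = 2 mod 4, not 1 (O_K = Z[sqrt(d)]), so disc(K) = 4d = 4 * (322) = 1288

1288


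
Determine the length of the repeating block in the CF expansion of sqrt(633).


Run the CF algorithm for sqrt(633).
a_0 = floor(sqrt(633)) = 25; set m_0=0, q_0=1.
Recurrence: m' = q*a - m,  q' = (d - m'^2)/q,  a' = floor((a_0 + m')/q').
  step 1: m=25, q=8, a=6
  step 2: m=23, q=13, a=3
  step 3: m=16, q=29, a=1
  step 4: m=13, q=16, a=2
  step 5: m=19, q=17, a=2
  step 6: m=15, q=24, a=1
  step 7: m=9, q=23, a=1
  step 8: m=14, q=19, a=2
  step 9: m=24, q=3, a=16
  step 10: m=24, q=19, a=2
  step 11: m=14, q=23, a=1
  step 12: m=9, q=24, a=1
  step 13: m=15, q=17, a=2
  step 14: m=19, q=16, a=2
  step 15: m=13, q=29, a=1
  step 16: m=16, q=13, a=3
  step 17: m=23, q=8, a=6
  step 18: m=25, q=1, a=50
a_18 = 2*a_0 = 50, so the period closes here.
sqrt(633) = [25; 6, 3, 1, 2, 2, 1, 1, 2, 16, 2, 1, 1, 2, 2, 1, 3, 6, 50]
Period length = 18

18


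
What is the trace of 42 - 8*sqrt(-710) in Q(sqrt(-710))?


Tr(a + b*sqrt(d)) = (a + b*sqrt(d)) + (a - b*sqrt(d)) = 2a
= 2 * (42)
= 84

84


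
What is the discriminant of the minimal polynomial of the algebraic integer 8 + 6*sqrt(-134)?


The element 8 + 6*sqrt(-134) has minimal polynomial:
x^2 - 16*x + 4888
Discriminant = (-16)^2 - 4*(4888)
= 256 - 19552
= -19296

-19296


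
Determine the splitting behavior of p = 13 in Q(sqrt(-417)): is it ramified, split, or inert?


K = Q(sqrt(-417)). Since d mod 4 = 3, disc(K) = -1668.
Check p | disc: -1668 mod 13 = 9.
p does not divide disc. Compute Legendre symbol (d/p):
12^((13-1)/2) mod 13 = 1
(d/p) = 1, so p splits: (p) = P*P' with e=1, f=1, g=2.
Therefore p is split.

split


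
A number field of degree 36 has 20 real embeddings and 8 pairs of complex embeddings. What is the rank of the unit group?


By Dirichlet's unit theorem:
rank = r1 + r2 - 1
= 20 + 8 - 1
= 27

27


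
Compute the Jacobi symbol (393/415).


Compute (393/415) via quadratic reciprocity:
  reciprocity: (393/415) -> +(415/393)
  reduce: (22/393)
  pull out 2: (2/393) = +1  (since 393 mod 8 = 1)
  reciprocity: (11/393) -> +(393/11)
  reduce: (8/11)
  pull out 2: (2/11) = -1  (since 11 mod 8 = 3)
  pull out 2: (2/11) = -1  (since 11 mod 8 = 3)
  pull out 2: (2/11) = -1  (since 11 mod 8 = 3)
  (1/11) = 1
Product of signs = -1

-1


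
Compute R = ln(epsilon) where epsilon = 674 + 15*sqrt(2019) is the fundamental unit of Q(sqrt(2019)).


epsilon = 674 + 15*sqrt(2019)
= 1347.9993
R = ln(1347.9993)
= 7.2064

7.2064


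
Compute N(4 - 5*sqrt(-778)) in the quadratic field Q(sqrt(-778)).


N(a + b*sqrt(d)) = a^2 - d*b^2
= (4)^2 - (-778)*(-5)^2
= 16 + 19450
= 19466

19466


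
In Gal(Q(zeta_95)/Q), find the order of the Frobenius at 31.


The Frobenius at p in Gal(Q(zeta_n)/Q) = (Z/nZ)* is the class of p, so its order is ord_95(31), the smallest k >= 1 with 31^k = 1 mod 95.
n = 95 = 5 * 19, phi(95) = 72; the order divides phi(n).
Divisors of 72: 1, 2, 3, 4, 6, 8, 9, 12, 18, 24, 36, 72
Repeated squaring mod 95: 31^1 = 31, 31^2 = 11, 31^4 = 26, 31^8 = 11, 31^16 = 26, 31^32 = 11, 31^64 = 26
Test divisors in increasing order:
  k=1: 31^1 = 31 mod 95
  k=2: 31^2 = 11 mod 95
  k=3: 31^3 = 11 * 31 = 56 mod 95
  k=4: 31^4 = 26 mod 95
  k=6: 31^6 = 26 * 11 = 1 mod 95  <- first divisor giving 1
Order = 6

6


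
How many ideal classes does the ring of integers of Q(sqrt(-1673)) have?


K = Q(sqrt(-1673)). d mod 4 = 3, so D = disc(K) = 4d = -6692
h(K) equals the number of primitive reduced positive-definite forms (a, b, c) = a*x^2 + b*x*y + c*y^2 with b^2 - 4ac = D,
where reduced means |b| <= a <= c, with b >= 0 whenever |b| = a or a = c, and primitive means gcd(a, b, c) = 1.
Reduced forces 3a^2 <= |D| = 6692, so 1 <= a <= 47; b must have the parity of D, and c = (b^2 - D)/(4a) must be an integer >= a.
Enumerate a = 1..47, b in [-a, a]:
  a=1: (1, 0, 1673)  [1]
  a=2: (2, 2, 837)  [1]
  a=3: (3, -2, 558), (3, 2, 558)  [2]
  a=4..5: none
  a=6: (6, -2, 279), (6, 2, 279)  [2]
  a=7: (7, 0, 239)  [1]
  a=8: none
  a=9: (9, -2, 186), (9, 2, 186)  [2]
  a=10..12: none
  a=13: (13, -4, 129), (13, 4, 129)  [2]
  a=14: (14, 14, 123)  [1]
  a=15..17: none
  a=18: (18, -2, 93), (18, 2, 93)  [2]
  a=19..20: none
  a=21: (21, -14, 82), (21, 14, 82)  [2]
  a=22: none
  a=23: (23, -22, 78), (23, 22, 78)  [2]
  a=24..25: none
  a=26: (26, -22, 69), (26, 22, 69)  [2]
  a=27: (27, -2, 62), (27, 2, 62)  [2]
  a=28: none
  a=29: (29, -6, 58), (29, 6, 58)  [2]
  a=30: none
  a=31: (31, -2, 54), (31, 2, 54)  [2]
  a=32..38: none
  a=39: (39, -22, 46), (39, -4, 43), (39, 4, 43), (39, 22, 46)  [4]
  a=40: none
  a=41: (41, -14, 42), (41, 14, 42)  [2]
  a=42..47: none
Total reduced forms: 1 + 1 + 2 + 2 + 1 + 2 + 2 + 1 + 2 + 2 + 2 + 2 + 2 + 2 + 2 + 4 + 2 = 32
h = 32

32


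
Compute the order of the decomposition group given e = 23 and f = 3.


|D_P| = e * f
= 23 * 3
= 69

69


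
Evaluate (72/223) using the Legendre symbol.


p = 223 is prime, so compute (72/223) with the reciprocity algorithm (Jacobi-symbol steps: pull out 2s via (2/n), flip via reciprocity, reduce):
  pull out 2: (2/223) = +1  (since 223 mod 8 = 7)
  pull out 2: (2/223) = +1  (since 223 mod 8 = 7)
  pull out 2: (2/223) = +1  (since 223 mod 8 = 7)
  reciprocity: (9/223) -> +(223/9)
  reduce: (7/9)
  reciprocity: (7/9) -> +(9/7)
  reduce: (2/7)
  pull out 2: (2/7) = +1  (since 7 mod 8 = 7)
  (1/7) = 1
Product of signs = 1
(72/223) = 1

1


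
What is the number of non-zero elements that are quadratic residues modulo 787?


For prime p, the number of non-zero quadratic residues is (p-1)/2.
= (787-1)/2
= 393

393


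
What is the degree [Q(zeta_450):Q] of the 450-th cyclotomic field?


The degree equals Euler's totient phi(450).
450 = 2 * 3^2 * 5^2
phi(450) = 120

120


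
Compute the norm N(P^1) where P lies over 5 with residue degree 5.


N(P^a) = p^(a*f)
= 5^(1*5)
= 5^5
= 3125

3125


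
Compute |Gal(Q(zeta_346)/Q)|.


|Gal(Q(zeta_346)/Q)| = phi(346)
= 172

172


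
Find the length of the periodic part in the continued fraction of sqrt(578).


Run the CF algorithm for sqrt(578).
a_0 = floor(sqrt(578)) = 24; set m_0=0, q_0=1.
Recurrence: m' = q*a - m,  q' = (d - m'^2)/q,  a' = floor((a_0 + m')/q').
  step 1: m=24, q=2, a=24
  step 2: m=24, q=1, a=48
a_2 = 2*a_0 = 48, so the period closes here.
sqrt(578) = [24; 24, 48]
Period length = 2

2


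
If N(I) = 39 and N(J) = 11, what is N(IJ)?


N(IJ) = N(I) * N(J)
= 39 * 11
= 429

429


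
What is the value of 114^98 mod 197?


p = 197 is prime and the exponent is (p-1)/2 = 98, so by Euler's criterion 114^98 = (114/197) = +1 or -1 mod 197.
Compute by square-and-multiply:
  98 = 64 + 32 + 2 (binary 1100010)
  Repeated squaring mod 197: 114^1 = 114, 114^2 = 191, 114^4 = 36, 114^8 = 114, 114^16 = 191, 114^32 = 36, 114^64 = 114
  114^98 = 114^64 * 114^32 * 114^2 = 114 * 36 * 191 mod 197
    114 * 36 = 4104 = 164 mod 197
    164 * 191 = 31324 = 1 mod 197
  114^98 = 1 mod 197
Result 1: 114 is a quadratic residue mod 197.
114^98 mod 197 = 1

1


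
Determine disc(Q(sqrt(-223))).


For K = Q(sqrt(d)) with d squarefree: disc(K) = d if d = 1 mod 4, and disc(K) = 4d if d = 2 or 3 mod 4.
Here d = -223, and d mod 4 = 1.
d = 1 mod 4 (O_K = Z[(1+sqrt(d))/2]), so disc(K) = d = -223

-223


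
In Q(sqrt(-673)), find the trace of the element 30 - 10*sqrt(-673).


Tr(a + b*sqrt(d)) = (a + b*sqrt(d)) + (a - b*sqrt(d)) = 2a
= 2 * (30)
= 60

60


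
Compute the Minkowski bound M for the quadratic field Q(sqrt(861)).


d = 861, d mod 4 = 1, so disc(K) = d = 861; |disc(K)| = 861
Real quadratic field, so n = 2, s = r2 = 0, r1 = 2
M = (n!/n^n) * (4/pi)^s * sqrt(|disc(K)|) = (2!/2^2) * (4/pi)^0 * sqrt(861)
= 0.5 * 1.000000 * 29.342802
= 14.6714

14.6714


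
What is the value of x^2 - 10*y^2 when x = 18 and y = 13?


x^2 - d*y^2
= 18^2 - 10*13^2
= 324 - 1690
= -1366

-1366


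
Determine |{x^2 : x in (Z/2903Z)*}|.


For prime p, the number of non-zero quadratic residues is (p-1)/2.
= (2903-1)/2
= 1451

1451


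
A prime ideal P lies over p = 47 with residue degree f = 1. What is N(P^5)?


N(P^a) = p^(a*f)
= 47^(5*1)
= 47^5
= 229345007

229345007


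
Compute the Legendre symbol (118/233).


p = 233 is prime, so compute (118/233) with the reciprocity algorithm (Jacobi-symbol steps: pull out 2s via (2/n), flip via reciprocity, reduce):
  pull out 2: (2/233) = +1  (since 233 mod 8 = 1)
  reciprocity: (59/233) -> +(233/59)
  reduce: (56/59)
  pull out 2: (2/59) = -1  (since 59 mod 8 = 3)
  pull out 2: (2/59) = -1  (since 59 mod 8 = 3)
  pull out 2: (2/59) = -1  (since 59 mod 8 = 3)
  reciprocity: (7/59) -> -(59/7)
  reduce: (3/7)
  reciprocity: (3/7) -> -(7/3)
  reduce: (1/3)
  (1/3) = 1
Product of signs = -1
(118/233) = -1

-1


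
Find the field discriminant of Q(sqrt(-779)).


For K = Q(sqrt(d)) with d squarefree: disc(K) = d if d = 1 mod 4, and disc(K) = 4d if d = 2 or 3 mod 4.
Here d = -779, and d mod 4 = 1.
d = 1 mod 4 (O_K = Z[(1+sqrt(d))/2]), so disc(K) = d = -779

-779


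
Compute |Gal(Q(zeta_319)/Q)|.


|Gal(Q(zeta_319)/Q)| = phi(319)
= 280

280


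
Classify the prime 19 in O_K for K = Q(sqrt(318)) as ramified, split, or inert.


K = Q(sqrt(318)). Since d mod 4 = 2, disc(K) = 1272.
Check p | disc: 1272 mod 19 = 18.
p does not divide disc. Compute Legendre symbol (d/p):
14^((19-1)/2) mod 19 = -1
(d/p) = -1, so p is inert: (p) stays prime with e=1, f=2, g=1.
Therefore p is inert.

inert


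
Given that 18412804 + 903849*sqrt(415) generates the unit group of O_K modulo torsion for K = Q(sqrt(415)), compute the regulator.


epsilon = 18412804 + 903849*sqrt(415)
= 3.6826e+07
R = ln(3.6826e+07)
= 17.4217

17.4217


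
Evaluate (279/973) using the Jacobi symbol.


Compute (279/973) via quadratic reciprocity:
  reciprocity: (279/973) -> +(973/279)
  reduce: (136/279)
  pull out 2: (2/279) = +1  (since 279 mod 8 = 7)
  pull out 2: (2/279) = +1  (since 279 mod 8 = 7)
  pull out 2: (2/279) = +1  (since 279 mod 8 = 7)
  reciprocity: (17/279) -> +(279/17)
  reduce: (7/17)
  reciprocity: (7/17) -> +(17/7)
  reduce: (3/7)
  reciprocity: (3/7) -> -(7/3)
  reduce: (1/3)
  (1/3) = 1
Product of signs = -1

-1


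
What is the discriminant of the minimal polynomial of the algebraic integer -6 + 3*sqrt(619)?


The element -6 + 3*sqrt(619) has minimal polynomial:
x^2 + 12*x - 5535
Discriminant = (12)^2 - 4*(-5535)
= 144 + 22140
= 22284

22284


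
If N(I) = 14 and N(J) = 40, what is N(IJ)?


N(IJ) = N(I) * N(J)
= 14 * 40
= 560

560


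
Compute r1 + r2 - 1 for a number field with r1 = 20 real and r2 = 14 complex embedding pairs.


By Dirichlet's unit theorem:
rank = r1 + r2 - 1
= 20 + 14 - 1
= 33

33


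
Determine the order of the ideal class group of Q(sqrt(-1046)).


K = Q(sqrt(-1046)). d mod 4 = 2, so D = disc(K) = 4d = -4184
h(K) equals the number of primitive reduced positive-definite forms (a, b, c) = a*x^2 + b*x*y + c*y^2 with b^2 - 4ac = D,
where reduced means |b| <= a <= c, with b >= 0 whenever |b| = a or a = c, and primitive means gcd(a, b, c) = 1.
Reduced forces 3a^2 <= |D| = 4184, so 1 <= a <= 37; b must have the parity of D, and c = (b^2 - D)/(4a) must be an integer >= a.
Enumerate a = 1..37, b in [-a, a]:
  a=1: (1, 0, 1046)  [1]
  a=2: (2, 0, 523)  [1]
  a=3: (3, -2, 349), (3, 2, 349)  [2]
  a=4: none
  a=5: (5, -4, 210), (5, 4, 210)  [2]
  a=6: (6, -4, 175), (6, 4, 175)  [2]
  a=7: (7, -4, 150), (7, 4, 150)  [2]
  a=8: none
  a=9: (9, -8, 118), (9, 8, 118)  [2]
  a=10: (10, -4, 105), (10, 4, 105)  [2]
  a=11..13: none
  a=14: (14, -4, 75), (14, 4, 75)  [2]
  a=15: (15, -14, 73), (15, -4, 70), (15, 4, 70), (15, 14, 73)  [4]
  a=16: none
  a=17: (17, -10, 63), (17, 10, 63)  [2]
  a=18: (18, -8, 59), (18, 8, 59)  [2]
  a=19..20: none
  a=21: (21, -10, 51), (21, -4, 50), (21, 4, 50), (21, 10, 51)  [4]
  a=22: none
  a=23: (23, -18, 49), (23, 18, 49)  [2]
  a=24: none
  a=25: (25, -4, 42), (25, 4, 42)  [2]
  a=26: none
  a=27: (27, -26, 45), (27, 26, 45)  [2]
  a=28..29: none
  a=30: (30, -16, 37), (30, -4, 35), (30, 4, 35), (30, 16, 37)  [4]
  a=31: (31, -30, 41), (31, 30, 41)  [2]
  a=32..33: none
  a=34: (34, -24, 35), (34, 24, 35)  [2]
  a=35..37: none
Total reduced forms: 1 + 1 + 2 + 2 + 2 + 2 + 2 + 2 + 2 + 4 + 2 + 2 + 4 + 2 + 2 + 2 + 4 + 2 + 2 = 42
h = 42

42


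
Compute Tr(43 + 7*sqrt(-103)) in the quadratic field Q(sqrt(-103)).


Tr(a + b*sqrt(d)) = (a + b*sqrt(d)) + (a - b*sqrt(d)) = 2a
= 2 * (43)
= 86

86


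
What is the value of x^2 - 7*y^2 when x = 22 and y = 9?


x^2 - d*y^2
= 22^2 - 7*9^2
= 484 - 567
= -83

-83


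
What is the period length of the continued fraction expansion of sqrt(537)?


Run the CF algorithm for sqrt(537).
a_0 = floor(sqrt(537)) = 23; set m_0=0, q_0=1.
Recurrence: m' = q*a - m,  q' = (d - m'^2)/q,  a' = floor((a_0 + m')/q').
  step 1: m=23, q=8, a=5
  step 2: m=17, q=31, a=1
  step 3: m=14, q=11, a=3
  step 4: m=19, q=16, a=2
  step 5: m=13, q=23, a=1
  step 6: m=10, q=19, a=1
  step 7: m=9, q=24, a=1
  step 8: m=15, q=13, a=2
  step 9: m=11, q=32, a=1
  step 10: m=21, q=3, a=14
  step 11: m=21, q=32, a=1
  step 12: m=11, q=13, a=2
  step 13: m=15, q=24, a=1
  step 14: m=9, q=19, a=1
  step 15: m=10, q=23, a=1
  step 16: m=13, q=16, a=2
  step 17: m=19, q=11, a=3
  step 18: m=14, q=31, a=1
  step 19: m=17, q=8, a=5
  step 20: m=23, q=1, a=46
a_20 = 2*a_0 = 46, so the period closes here.
sqrt(537) = [23; 5, 1, 3, 2, 1, 1, 1, 2, 1, 14, 1, 2, 1, 1, 1, 2, 3, 1, 5, 46]
Period length = 20

20


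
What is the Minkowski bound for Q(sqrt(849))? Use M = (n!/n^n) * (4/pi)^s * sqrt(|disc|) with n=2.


d = 849, d mod 4 = 1, so disc(K) = d = 849; |disc(K)| = 849
Real quadratic field, so n = 2, s = r2 = 0, r1 = 2
M = (n!/n^n) * (4/pi)^s * sqrt(|disc(K)|) = (2!/2^2) * (4/pi)^0 * sqrt(849)
= 0.5 * 1.000000 * 29.137605
= 14.5688

14.5688


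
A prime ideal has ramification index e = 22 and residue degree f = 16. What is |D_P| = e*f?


|D_P| = e * f
= 22 * 16
= 352

352


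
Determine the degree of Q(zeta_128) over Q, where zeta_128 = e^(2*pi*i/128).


The degree equals Euler's totient phi(128).
128 = 2^7
phi(128) = 64

64


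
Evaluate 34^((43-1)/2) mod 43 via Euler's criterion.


p = 43 is prime and the exponent is (p-1)/2 = 21, so by Euler's criterion 34^21 = (34/43) = +1 or -1 mod 43.
Compute by square-and-multiply:
  21 = 16 + 4 + 1 (binary 10101)
  Repeated squaring mod 43: 34^1 = 34, 34^2 = 38, 34^4 = 25, 34^8 = 23, 34^16 = 13
  34^21 = 34^16 * 34^4 * 34^1 = 13 * 25 * 34 mod 43
    13 * 25 = 325 = 24 mod 43
    24 * 34 = 816 = 42 mod 43
  34^21 = 42 mod 43
Result 42 = p - 1 = -1 mod 43: 34 is a quadratic non-residue mod 43. As a residue in [0, p-1] the value is 42.
34^21 mod 43 = 42

42


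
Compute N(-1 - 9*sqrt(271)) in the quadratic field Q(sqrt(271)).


N(a + b*sqrt(d)) = a^2 - d*b^2
= (-1)^2 - (271)*(-9)^2
= 1 - 21951
= -21950

-21950


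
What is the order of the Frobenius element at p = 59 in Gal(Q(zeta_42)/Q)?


The Frobenius at p in Gal(Q(zeta_n)/Q) = (Z/nZ)* is the class of p, so its order is ord_42(59), the smallest k >= 1 with 59^k = 1 mod 42.
n = 42 = 2 * 3 * 7, phi(42) = 12; the order divides phi(n).
Divisors of 12: 1, 2, 3, 4, 6, 12
Repeated squaring mod 42: 59^1 = 17, 59^2 = 37, 59^4 = 25, 59^8 = 37
Test divisors in increasing order:
  k=1: 59^1 = 17 mod 42
  k=2: 59^2 = 37 mod 42
  k=3: 59^3 = 37 * 17 = 41 mod 42
  k=4: 59^4 = 25 mod 42
  k=6: 59^6 = 25 * 37 = 1 mod 42  <- first divisor giving 1
Order = 6

6


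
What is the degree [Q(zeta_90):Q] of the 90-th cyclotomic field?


The degree equals Euler's totient phi(90).
90 = 2 * 3^2 * 5
phi(90) = 24

24


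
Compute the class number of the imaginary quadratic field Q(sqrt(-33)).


K = Q(sqrt(-33)). d mod 4 = 3, so D = disc(K) = 4d = -132
h(K) equals the number of primitive reduced positive-definite forms (a, b, c) = a*x^2 + b*x*y + c*y^2 with b^2 - 4ac = D,
where reduced means |b| <= a <= c, with b >= 0 whenever |b| = a or a = c, and primitive means gcd(a, b, c) = 1.
Reduced forces 3a^2 <= |D| = 132, so 1 <= a <= 6; b must have the parity of D, and c = (b^2 - D)/(4a) must be an integer >= a.
Enumerate a = 1..6, b in [-a, a]:
  a=1: (1, 0, 33)  [1]
  a=2: (2, 2, 17)  [1]
  a=3: (3, 0, 11)  [1]
  a=4..5: none
  a=6: (6, 6, 7)  [1]
Total reduced forms: 1 + 1 + 1 + 1 = 4
h = 4

4


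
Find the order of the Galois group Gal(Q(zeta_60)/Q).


|Gal(Q(zeta_60)/Q)| = phi(60)
= 16

16


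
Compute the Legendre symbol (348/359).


p = 359 is prime, so compute (348/359) with the reciprocity algorithm (Jacobi-symbol steps: pull out 2s via (2/n), flip via reciprocity, reduce):
  pull out 2: (2/359) = +1  (since 359 mod 8 = 7)
  pull out 2: (2/359) = +1  (since 359 mod 8 = 7)
  reciprocity: (87/359) -> -(359/87)
  reduce: (11/87)
  reciprocity: (11/87) -> -(87/11)
  reduce: (10/11)
  pull out 2: (2/11) = -1  (since 11 mod 8 = 3)
  reciprocity: (5/11) -> +(11/5)
  reduce: (1/5)
  (1/5) = 1
Product of signs = -1
(348/359) = -1

-1


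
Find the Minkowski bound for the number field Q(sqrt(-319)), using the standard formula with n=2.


d = -319, d mod 4 = 1, so disc(K) = d = -319; |disc(K)| = 319
Imaginary quadratic field, so n = 2, s = r2 = 1, r1 = 0
M = (n!/n^n) * (4/pi)^s * sqrt(|disc(K)|) = (2!/2^2) * (4/pi)^1 * sqrt(319)
= 0.5 * 1.273240 * 17.860571
= 11.3704

11.3704


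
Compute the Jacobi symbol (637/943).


Compute (637/943) via quadratic reciprocity:
  reciprocity: (637/943) -> +(943/637)
  reduce: (306/637)
  pull out 2: (2/637) = -1  (since 637 mod 8 = 5)
  reciprocity: (153/637) -> +(637/153)
  reduce: (25/153)
  reciprocity: (25/153) -> +(153/25)
  reduce: (3/25)
  reciprocity: (3/25) -> +(25/3)
  reduce: (1/3)
  (1/3) = 1
Product of signs = -1

-1


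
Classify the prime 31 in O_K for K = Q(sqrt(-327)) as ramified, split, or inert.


K = Q(sqrt(-327)). Since d mod 4 = 1, disc(K) = -327.
Check p | disc: -327 mod 31 = 14.
p does not divide disc. Compute Legendre symbol (d/p):
14^((31-1)/2) mod 31 = 1
(d/p) = 1, so p splits: (p) = P*P' with e=1, f=1, g=2.
Therefore p is split.

split


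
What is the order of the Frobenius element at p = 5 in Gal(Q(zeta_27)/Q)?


The Frobenius at p in Gal(Q(zeta_n)/Q) = (Z/nZ)* is the class of p, so its order is ord_27(5), the smallest k >= 1 with 5^k = 1 mod 27.
n = 27 = 3^3, phi(27) = 18; the order divides phi(n).
Divisors of 18: 1, 2, 3, 6, 9, 18
Repeated squaring mod 27: 5^1 = 5, 5^2 = 25, 5^4 = 4, 5^8 = 16, 5^16 = 13
Test divisors in increasing order:
  k=1: 5^1 = 5 mod 27
  k=2: 5^2 = 25 mod 27
  k=3: 5^3 = 25 * 5 = 17 mod 27
  k=6: 5^6 = 4 * 25 = 19 mod 27
  k=9: 5^9 = 16 * 5 = 26 mod 27
  k=18: 5^18 = 13 * 25 = 1 mod 27  <- first divisor giving 1
Order = 18

18


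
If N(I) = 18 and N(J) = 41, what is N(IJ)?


N(IJ) = N(I) * N(J)
= 18 * 41
= 738

738


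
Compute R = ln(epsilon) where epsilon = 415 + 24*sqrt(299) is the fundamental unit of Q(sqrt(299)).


epsilon = 415 + 24*sqrt(299)
= 829.9988
R = ln(829.9988)
= 6.7214

6.7214


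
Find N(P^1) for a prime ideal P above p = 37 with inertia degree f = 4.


N(P^a) = p^(a*f)
= 37^(1*4)
= 37^4
= 1874161

1874161


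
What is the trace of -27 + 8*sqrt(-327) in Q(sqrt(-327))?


Tr(a + b*sqrt(d)) = (a + b*sqrt(d)) + (a - b*sqrt(d)) = 2a
= 2 * (-27)
= -54

-54


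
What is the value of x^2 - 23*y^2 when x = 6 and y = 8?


x^2 - d*y^2
= 6^2 - 23*8^2
= 36 - 1472
= -1436

-1436


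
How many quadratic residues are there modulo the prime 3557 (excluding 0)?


For prime p, the number of non-zero quadratic residues is (p-1)/2.
= (3557-1)/2
= 1778

1778


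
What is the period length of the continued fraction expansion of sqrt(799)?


Run the CF algorithm for sqrt(799).
a_0 = floor(sqrt(799)) = 28; set m_0=0, q_0=1.
Recurrence: m' = q*a - m,  q' = (d - m'^2)/q,  a' = floor((a_0 + m')/q').
  step 1: m=28, q=15, a=3
  step 2: m=17, q=34, a=1
  step 3: m=17, q=15, a=3
  step 4: m=28, q=1, a=56
a_4 = 2*a_0 = 56, so the period closes here.
sqrt(799) = [28; 3, 1, 3, 56]
Period length = 4

4


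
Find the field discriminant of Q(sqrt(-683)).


For K = Q(sqrt(d)) with d squarefree: disc(K) = d if d = 1 mod 4, and disc(K) = 4d if d = 2 or 3 mod 4.
Here d = -683, and d mod 4 = 1.
d = 1 mod 4 (O_K = Z[(1+sqrt(d))/2]), so disc(K) = d = -683

-683


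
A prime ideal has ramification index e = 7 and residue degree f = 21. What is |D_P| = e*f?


|D_P| = e * f
= 7 * 21
= 147

147


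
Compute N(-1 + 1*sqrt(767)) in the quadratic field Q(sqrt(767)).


N(a + b*sqrt(d)) = a^2 - d*b^2
= (-1)^2 - (767)*(1)^2
= 1 - 767
= -766

-766


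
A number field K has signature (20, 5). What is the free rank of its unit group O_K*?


By Dirichlet's unit theorem:
rank = r1 + r2 - 1
= 20 + 5 - 1
= 24

24


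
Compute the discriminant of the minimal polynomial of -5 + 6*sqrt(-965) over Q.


The element -5 + 6*sqrt(-965) has minimal polynomial:
x^2 + 10*x + 34765
Discriminant = (10)^2 - 4*(34765)
= 100 - 139060
= -138960

-138960


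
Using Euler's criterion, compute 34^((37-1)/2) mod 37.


p = 37 is prime and the exponent is (p-1)/2 = 18, so by Euler's criterion 34^18 = (34/37) = +1 or -1 mod 37.
Compute by square-and-multiply:
  18 = 16 + 2 (binary 10010)
  Repeated squaring mod 37: 34^1 = 34, 34^2 = 9, 34^4 = 7, 34^8 = 12, 34^16 = 33
  34^18 = 34^16 * 34^2 = 33 * 9 mod 37
    33 * 9 = 297 = 1 mod 37
  34^18 = 1 mod 37
Result 1: 34 is a quadratic residue mod 37.
34^18 mod 37 = 1

1


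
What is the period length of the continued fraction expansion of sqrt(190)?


Run the CF algorithm for sqrt(190).
a_0 = floor(sqrt(190)) = 13; set m_0=0, q_0=1.
Recurrence: m' = q*a - m,  q' = (d - m'^2)/q,  a' = floor((a_0 + m')/q').
  step 1: m=13, q=21, a=1
  step 2: m=8, q=6, a=3
  step 3: m=10, q=15, a=1
  step 4: m=5, q=11, a=1
  step 5: m=6, q=14, a=1
  step 6: m=8, q=9, a=2
  step 7: m=10, q=10, a=2
  step 8: m=10, q=9, a=2
  step 9: m=8, q=14, a=1
  step 10: m=6, q=11, a=1
  step 11: m=5, q=15, a=1
  step 12: m=10, q=6, a=3
  step 13: m=8, q=21, a=1
  step 14: m=13, q=1, a=26
a_14 = 2*a_0 = 26, so the period closes here.
sqrt(190) = [13; 1, 3, 1, 1, 1, 2, 2, 2, 1, 1, 1, 3, 1, 26]
Period length = 14

14


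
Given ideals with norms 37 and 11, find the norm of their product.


N(IJ) = N(I) * N(J)
= 37 * 11
= 407

407


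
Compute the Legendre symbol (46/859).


p = 859 is prime, so compute (46/859) with the reciprocity algorithm (Jacobi-symbol steps: pull out 2s via (2/n), flip via reciprocity, reduce):
  pull out 2: (2/859) = -1  (since 859 mod 8 = 3)
  reciprocity: (23/859) -> -(859/23)
  reduce: (8/23)
  pull out 2: (2/23) = +1  (since 23 mod 8 = 7)
  pull out 2: (2/23) = +1  (since 23 mod 8 = 7)
  pull out 2: (2/23) = +1  (since 23 mod 8 = 7)
  (1/23) = 1
Product of signs = 1
(46/859) = 1

1


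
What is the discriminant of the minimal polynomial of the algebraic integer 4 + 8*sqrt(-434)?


The element 4 + 8*sqrt(-434) has minimal polynomial:
x^2 - 8*x + 27792
Discriminant = (-8)^2 - 4*(27792)
= 64 - 111168
= -111104

-111104


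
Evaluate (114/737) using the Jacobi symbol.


Compute (114/737) via quadratic reciprocity:
  pull out 2: (2/737) = +1  (since 737 mod 8 = 1)
  reciprocity: (57/737) -> +(737/57)
  reduce: (53/57)
  reciprocity: (53/57) -> +(57/53)
  reduce: (4/53)
  pull out 2: (2/53) = -1  (since 53 mod 8 = 5)
  pull out 2: (2/53) = -1  (since 53 mod 8 = 5)
  (1/53) = 1
Product of signs = 1

1


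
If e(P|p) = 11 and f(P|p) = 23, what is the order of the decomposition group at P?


|D_P| = e * f
= 11 * 23
= 253

253


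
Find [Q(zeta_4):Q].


The degree equals Euler's totient phi(4).
4 = 2^2
phi(4) = 2

2


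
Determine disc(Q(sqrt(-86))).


For K = Q(sqrt(d)) with d squarefree: disc(K) = d if d = 1 mod 4, and disc(K) = 4d if d = 2 or 3 mod 4.
Here d = -86, and d mod 4 = 2.
d = 2 mod 4, not 1 (O_K = Z[sqrt(d)]), so disc(K) = 4d = 4 * (-86) = -344

-344


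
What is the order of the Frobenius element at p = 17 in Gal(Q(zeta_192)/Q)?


The Frobenius at p in Gal(Q(zeta_n)/Q) = (Z/nZ)* is the class of p, so its order is ord_192(17), the smallest k >= 1 with 17^k = 1 mod 192.
n = 192 = 2^6 * 3, phi(192) = 64; the order divides phi(n).
Divisors of 64: 1, 2, 4, 8, 16, 32, 64
Repeated squaring mod 192: 17^1 = 17, 17^2 = 97, 17^4 = 1, 17^8 = 1, 17^16 = 1, 17^32 = 1, 17^64 = 1
Test divisors in increasing order:
  k=1: 17^1 = 17 mod 192
  k=2: 17^2 = 97 mod 192
  k=4: 17^4 = 1 mod 192  <- first divisor giving 1
Order = 4

4


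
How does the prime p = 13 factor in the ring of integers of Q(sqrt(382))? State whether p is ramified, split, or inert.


K = Q(sqrt(382)). Since d mod 4 = 2, disc(K) = 1528.
Check p | disc: 1528 mod 13 = 7.
p does not divide disc. Compute Legendre symbol (d/p):
5^((13-1)/2) mod 13 = -1
(d/p) = -1, so p is inert: (p) stays prime with e=1, f=2, g=1.
Therefore p is inert.

inert


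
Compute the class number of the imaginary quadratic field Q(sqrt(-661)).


K = Q(sqrt(-661)). d mod 4 = 3, so D = disc(K) = 4d = -2644
h(K) equals the number of primitive reduced positive-definite forms (a, b, c) = a*x^2 + b*x*y + c*y^2 with b^2 - 4ac = D,
where reduced means |b| <= a <= c, with b >= 0 whenever |b| = a or a = c, and primitive means gcd(a, b, c) = 1.
Reduced forces 3a^2 <= |D| = 2644, so 1 <= a <= 29; b must have the parity of D, and c = (b^2 - D)/(4a) must be an integer >= a.
Enumerate a = 1..29, b in [-a, a]:
  a=1: (1, 0, 661)  [1]
  a=2: (2, 2, 331)  [1]
  a=3..4: none
  a=5: (5, -4, 133), (5, 4, 133)  [2]
  a=6: none
  a=7: (7, -4, 95), (7, 4, 95)  [2]
  a=8..9: none
  a=10: (10, -6, 67), (10, 6, 67)  [2]
  a=11..13: none
  a=14: (14, -10, 49), (14, 10, 49)  [2]
  a=15..16: none
  a=17: (17, -12, 41), (17, 12, 41)  [2]
  a=18: none
  a=19: (19, -4, 35), (19, 4, 35)  [2]
  a=20..22: none
  a=23: (23, -22, 34), (23, 22, 34)  [2]
  a=24: none
  a=25: (25, -16, 29), (25, 16, 29)  [2]
  a=26..29: none
Total reduced forms: 1 + 1 + 2 + 2 + 2 + 2 + 2 + 2 + 2 + 2 = 18
h = 18

18


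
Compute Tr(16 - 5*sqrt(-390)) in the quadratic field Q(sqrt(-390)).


Tr(a + b*sqrt(d)) = (a + b*sqrt(d)) + (a - b*sqrt(d)) = 2a
= 2 * (16)
= 32

32


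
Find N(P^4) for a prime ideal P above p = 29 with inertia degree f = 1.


N(P^a) = p^(a*f)
= 29^(4*1)
= 29^4
= 707281

707281


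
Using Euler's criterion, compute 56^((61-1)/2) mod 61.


p = 61 is prime and the exponent is (p-1)/2 = 30, so by Euler's criterion 56^30 = (56/61) = +1 or -1 mod 61.
Compute by square-and-multiply:
  30 = 16 + 8 + 4 + 2 (binary 11110)
  Repeated squaring mod 61: 56^1 = 56, 56^2 = 25, 56^4 = 15, 56^8 = 42, 56^16 = 56
  56^30 = 56^16 * 56^8 * 56^4 * 56^2 = 56 * 42 * 15 * 25 mod 61
    56 * 42 = 2352 = 34 mod 61
    34 * 15 = 510 = 22 mod 61
    22 * 25 = 550 = 1 mod 61
  56^30 = 1 mod 61
Result 1: 56 is a quadratic residue mod 61.
56^30 mod 61 = 1

1


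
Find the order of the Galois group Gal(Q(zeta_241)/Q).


|Gal(Q(zeta_241)/Q)| = phi(241)
= 240

240


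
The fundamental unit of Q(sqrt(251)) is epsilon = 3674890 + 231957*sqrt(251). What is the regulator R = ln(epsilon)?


epsilon = 3674890 + 231957*sqrt(251)
= 7.3498e+06
R = ln(7.3498e+06)
= 15.8102

15.8102


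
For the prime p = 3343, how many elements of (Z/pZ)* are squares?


For prime p, the number of non-zero quadratic residues is (p-1)/2.
= (3343-1)/2
= 1671

1671


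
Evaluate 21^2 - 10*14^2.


x^2 - d*y^2
= 21^2 - 10*14^2
= 441 - 1960
= -1519

-1519


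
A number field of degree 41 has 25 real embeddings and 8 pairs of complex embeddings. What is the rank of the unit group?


By Dirichlet's unit theorem:
rank = r1 + r2 - 1
= 25 + 8 - 1
= 32

32


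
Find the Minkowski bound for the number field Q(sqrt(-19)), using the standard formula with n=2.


d = -19, d mod 4 = 1, so disc(K) = d = -19; |disc(K)| = 19
Imaginary quadratic field, so n = 2, s = r2 = 1, r1 = 0
M = (n!/n^n) * (4/pi)^s * sqrt(|disc(K)|) = (2!/2^2) * (4/pi)^1 * sqrt(19)
= 0.5 * 1.273240 * 4.358899
= 2.7750

2.7750


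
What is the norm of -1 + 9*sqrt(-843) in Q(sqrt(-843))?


N(a + b*sqrt(d)) = a^2 - d*b^2
= (-1)^2 - (-843)*(9)^2
= 1 + 68283
= 68284

68284


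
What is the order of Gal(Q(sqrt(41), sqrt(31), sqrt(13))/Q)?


The 3 square roots of distinct primes are multiplicatively independent over Q,
so [K:Q] = 2^3 and Gal(K/Q) is isomorphic to (Z/2Z)^3.
|Gal| = 2^3 = 8

8


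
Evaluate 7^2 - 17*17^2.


x^2 - d*y^2
= 7^2 - 17*17^2
= 49 - 4913
= -4864

-4864


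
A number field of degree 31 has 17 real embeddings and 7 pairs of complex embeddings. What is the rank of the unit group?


By Dirichlet's unit theorem:
rank = r1 + r2 - 1
= 17 + 7 - 1
= 23

23


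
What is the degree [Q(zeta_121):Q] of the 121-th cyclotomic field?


The degree equals Euler's totient phi(121).
121 = 11^2
phi(121) = 110

110


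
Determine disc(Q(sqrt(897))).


For K = Q(sqrt(d)) with d squarefree: disc(K) = d if d = 1 mod 4, and disc(K) = 4d if d = 2 or 3 mod 4.
Here d = 897, and d mod 4 = 1.
d = 1 mod 4 (O_K = Z[(1+sqrt(d))/2]), so disc(K) = d = 897

897


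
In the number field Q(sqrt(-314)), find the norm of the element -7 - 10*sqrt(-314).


N(a + b*sqrt(d)) = a^2 - d*b^2
= (-7)^2 - (-314)*(-10)^2
= 49 + 31400
= 31449

31449


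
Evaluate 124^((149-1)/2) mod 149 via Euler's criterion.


p = 149 is prime and the exponent is (p-1)/2 = 74, so by Euler's criterion 124^74 = (124/149) = +1 or -1 mod 149.
Compute by square-and-multiply:
  74 = 64 + 8 + 2 (binary 1001010)
  Repeated squaring mod 149: 124^1 = 124, 124^2 = 29, 124^4 = 96, 124^8 = 127, 124^16 = 37, 124^32 = 28, 124^64 = 39
  124^74 = 124^64 * 124^8 * 124^2 = 39 * 127 * 29 mod 149
    39 * 127 = 4953 = 36 mod 149
    36 * 29 = 1044 = 1 mod 149
  124^74 = 1 mod 149
Result 1: 124 is a quadratic residue mod 149.
124^74 mod 149 = 1

1


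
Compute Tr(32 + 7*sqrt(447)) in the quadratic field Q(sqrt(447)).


Tr(a + b*sqrt(d)) = (a + b*sqrt(d)) + (a - b*sqrt(d)) = 2a
= 2 * (32)
= 64

64


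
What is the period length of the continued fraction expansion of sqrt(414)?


Run the CF algorithm for sqrt(414).
a_0 = floor(sqrt(414)) = 20; set m_0=0, q_0=1.
Recurrence: m' = q*a - m,  q' = (d - m'^2)/q,  a' = floor((a_0 + m')/q').
  step 1: m=20, q=14, a=2
  step 2: m=8, q=25, a=1
  step 3: m=17, q=5, a=7
  step 4: m=18, q=18, a=2
  step 5: m=18, q=5, a=7
  step 6: m=17, q=25, a=1
  step 7: m=8, q=14, a=2
  step 8: m=20, q=1, a=40
a_8 = 2*a_0 = 40, so the period closes here.
sqrt(414) = [20; 2, 1, 7, 2, 7, 1, 2, 40]
Period length = 8

8


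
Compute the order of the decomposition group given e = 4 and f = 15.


|D_P| = e * f
= 4 * 15
= 60

60


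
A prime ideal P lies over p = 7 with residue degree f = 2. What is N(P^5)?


N(P^a) = p^(a*f)
= 7^(5*2)
= 7^10
= 282475249

282475249


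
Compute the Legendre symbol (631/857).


p = 857 is prime, so compute (631/857) with the reciprocity algorithm (Jacobi-symbol steps: pull out 2s via (2/n), flip via reciprocity, reduce):
  reciprocity: (631/857) -> +(857/631)
  reduce: (226/631)
  pull out 2: (2/631) = +1  (since 631 mod 8 = 7)
  reciprocity: (113/631) -> +(631/113)
  reduce: (66/113)
  pull out 2: (2/113) = +1  (since 113 mod 8 = 1)
  reciprocity: (33/113) -> +(113/33)
  reduce: (14/33)
  pull out 2: (2/33) = +1  (since 33 mod 8 = 1)
  reciprocity: (7/33) -> +(33/7)
  reduce: (5/7)
  reciprocity: (5/7) -> +(7/5)
  reduce: (2/5)
  pull out 2: (2/5) = -1  (since 5 mod 8 = 5)
  (1/5) = 1
Product of signs = -1
(631/857) = -1

-1


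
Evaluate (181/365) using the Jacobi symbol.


Compute (181/365) via quadratic reciprocity:
  reciprocity: (181/365) -> +(365/181)
  reduce: (3/181)
  reciprocity: (3/181) -> +(181/3)
  reduce: (1/3)
  (1/3) = 1
Product of signs = 1

1


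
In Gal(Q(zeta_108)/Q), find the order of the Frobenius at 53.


The Frobenius at p in Gal(Q(zeta_n)/Q) = (Z/nZ)* is the class of p, so its order is ord_108(53), the smallest k >= 1 with 53^k = 1 mod 108.
n = 108 = 2^2 * 3^3, phi(108) = 36; the order divides phi(n).
Divisors of 36: 1, 2, 3, 4, 6, 9, 12, 18, 36
Repeated squaring mod 108: 53^1 = 53, 53^2 = 1, 53^4 = 1, 53^8 = 1, 53^16 = 1, 53^32 = 1
Test divisors in increasing order:
  k=1: 53^1 = 53 mod 108
  k=2: 53^2 = 1 mod 108  <- first divisor giving 1
Order = 2

2


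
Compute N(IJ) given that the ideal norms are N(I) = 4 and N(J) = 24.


N(IJ) = N(I) * N(J)
= 4 * 24
= 96

96


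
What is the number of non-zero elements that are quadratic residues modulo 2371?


For prime p, the number of non-zero quadratic residues is (p-1)/2.
= (2371-1)/2
= 1185

1185


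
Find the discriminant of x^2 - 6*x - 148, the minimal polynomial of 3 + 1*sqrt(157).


The element 3 + 1*sqrt(157) has minimal polynomial:
x^2 - 6*x - 148
Discriminant = (-6)^2 - 4*(-148)
= 36 + 592
= 628

628


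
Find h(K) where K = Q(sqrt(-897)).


K = Q(sqrt(-897)). d mod 4 = 3, so D = disc(K) = 4d = -3588
h(K) equals the number of primitive reduced positive-definite forms (a, b, c) = a*x^2 + b*x*y + c*y^2 with b^2 - 4ac = D,
where reduced means |b| <= a <= c, with b >= 0 whenever |b| = a or a = c, and primitive means gcd(a, b, c) = 1.
Reduced forces 3a^2 <= |D| = 3588, so 1 <= a <= 34; b must have the parity of D, and c = (b^2 - D)/(4a) must be an integer >= a.
Enumerate a = 1..34, b in [-a, a]:
  a=1: (1, 0, 897)  [1]
  a=2: (2, 2, 449)  [1]
  a=3: (3, 0, 299)  [1]
  a=4..5: none
  a=6: (6, 6, 151)  [1]
  a=7..10: none
  a=11: (11, -8, 83), (11, 8, 83)  [2]
  a=12: none
  a=13: (13, 0, 69)  [1]
  a=14..16: none
  a=17: (17, -4, 53), (17, 4, 53)  [2]
  a=18..21: none
  a=22: (22, -14, 43), (22, 14, 43)  [2]
  a=23: (23, 0, 39)  [1]
  a=24..25: none
  a=26: (26, 26, 41)  [1]
  a=27..30: none
  a=31: (31, 16, 31)  [1]
  a=32: none
  a=33: (33, -30, 34), (33, 30, 34)  [2]
  a=34: none
Total reduced forms: 1 + 1 + 1 + 1 + 2 + 1 + 2 + 2 + 1 + 1 + 1 + 2 = 16
h = 16

16


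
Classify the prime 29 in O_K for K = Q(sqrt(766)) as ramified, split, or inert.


K = Q(sqrt(766)). Since d mod 4 = 2, disc(K) = 3064.
Check p | disc: 3064 mod 29 = 19.
p does not divide disc. Compute Legendre symbol (d/p):
12^((29-1)/2) mod 29 = -1
(d/p) = -1, so p is inert: (p) stays prime with e=1, f=2, g=1.
Therefore p is inert.

inert


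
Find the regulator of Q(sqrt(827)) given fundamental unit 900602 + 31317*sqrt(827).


epsilon = 900602 + 31317*sqrt(827)
= 1.8012e+06
R = ln(1.8012e+06)
= 14.4040

14.4040


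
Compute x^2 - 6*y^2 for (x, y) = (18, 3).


x^2 - d*y^2
= 18^2 - 6*3^2
= 324 - 54
= 270

270


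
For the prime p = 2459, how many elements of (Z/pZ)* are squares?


For prime p, the number of non-zero quadratic residues is (p-1)/2.
= (2459-1)/2
= 1229

1229


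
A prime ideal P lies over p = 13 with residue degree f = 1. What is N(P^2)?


N(P^a) = p^(a*f)
= 13^(2*1)
= 13^2
= 169

169


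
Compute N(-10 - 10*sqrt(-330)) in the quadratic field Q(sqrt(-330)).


N(a + b*sqrt(d)) = a^2 - d*b^2
= (-10)^2 - (-330)*(-10)^2
= 100 + 33000
= 33100

33100


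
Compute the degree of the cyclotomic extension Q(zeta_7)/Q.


The degree equals Euler's totient phi(7).
7 = 7
phi(7) = 6

6


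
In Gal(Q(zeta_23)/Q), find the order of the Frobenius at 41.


The Frobenius at p in Gal(Q(zeta_n)/Q) = (Z/nZ)* is the class of p, so its order is ord_23(41), the smallest k >= 1 with 41^k = 1 mod 23.
n = 23 = 23, phi(23) = 22; the order divides phi(n).
Divisors of 22: 1, 2, 11, 22
Repeated squaring mod 23: 41^1 = 18, 41^2 = 2, 41^4 = 4, 41^8 = 16, 41^16 = 3
Test divisors in increasing order:
  k=1: 41^1 = 18 mod 23
  k=2: 41^2 = 2 mod 23
  k=11: 41^11 = 16 * 2 * 18 = 1 mod 23  <- first divisor giving 1
Order = 11

11


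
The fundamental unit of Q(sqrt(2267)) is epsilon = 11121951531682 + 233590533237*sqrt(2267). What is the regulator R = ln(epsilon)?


epsilon = 11121951531682 + 233590533237*sqrt(2267)
= 2.2244e+13
R = ln(2.2244e+13)
= 30.7331

30.7331


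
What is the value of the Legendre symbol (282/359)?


p = 359 is prime, so compute (282/359) with the reciprocity algorithm (Jacobi-symbol steps: pull out 2s via (2/n), flip via reciprocity, reduce):
  pull out 2: (2/359) = +1  (since 359 mod 8 = 7)
  reciprocity: (141/359) -> +(359/141)
  reduce: (77/141)
  reciprocity: (77/141) -> +(141/77)
  reduce: (64/77)
  pull out 2: (2/77) = -1  (since 77 mod 8 = 5)
  pull out 2: (2/77) = -1  (since 77 mod 8 = 5)
  pull out 2: (2/77) = -1  (since 77 mod 8 = 5)
  pull out 2: (2/77) = -1  (since 77 mod 8 = 5)
  pull out 2: (2/77) = -1  (since 77 mod 8 = 5)
  pull out 2: (2/77) = -1  (since 77 mod 8 = 5)
  (1/77) = 1
Product of signs = 1
(282/359) = 1

1


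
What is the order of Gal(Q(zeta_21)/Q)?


|Gal(Q(zeta_21)/Q)| = phi(21)
= 12

12


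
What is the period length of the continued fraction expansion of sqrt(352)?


Run the CF algorithm for sqrt(352).
a_0 = floor(sqrt(352)) = 18; set m_0=0, q_0=1.
Recurrence: m' = q*a - m,  q' = (d - m'^2)/q,  a' = floor((a_0 + m')/q').
  step 1: m=18, q=28, a=1
  step 2: m=10, q=9, a=3
  step 3: m=17, q=7, a=5
  step 4: m=18, q=4, a=9
  step 5: m=18, q=7, a=5
  step 6: m=17, q=9, a=3
  step 7: m=10, q=28, a=1
  step 8: m=18, q=1, a=36
a_8 = 2*a_0 = 36, so the period closes here.
sqrt(352) = [18; 1, 3, 5, 9, 5, 3, 1, 36]
Period length = 8

8


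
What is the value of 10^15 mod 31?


p = 31 is prime and the exponent is (p-1)/2 = 15, so by Euler's criterion 10^15 = (10/31) = +1 or -1 mod 31.
Compute by square-and-multiply:
  15 = 8 + 4 + 2 + 1 (binary 1111)
  Repeated squaring mod 31: 10^1 = 10, 10^2 = 7, 10^4 = 18, 10^8 = 14
  10^15 = 10^8 * 10^4 * 10^2 * 10^1 = 14 * 18 * 7 * 10 mod 31
    14 * 18 = 252 = 4 mod 31
    4 * 7 = 28 = 28 mod 31
    28 * 10 = 280 = 1 mod 31
  10^15 = 1 mod 31
Result 1: 10 is a quadratic residue mod 31.
10^15 mod 31 = 1

1
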